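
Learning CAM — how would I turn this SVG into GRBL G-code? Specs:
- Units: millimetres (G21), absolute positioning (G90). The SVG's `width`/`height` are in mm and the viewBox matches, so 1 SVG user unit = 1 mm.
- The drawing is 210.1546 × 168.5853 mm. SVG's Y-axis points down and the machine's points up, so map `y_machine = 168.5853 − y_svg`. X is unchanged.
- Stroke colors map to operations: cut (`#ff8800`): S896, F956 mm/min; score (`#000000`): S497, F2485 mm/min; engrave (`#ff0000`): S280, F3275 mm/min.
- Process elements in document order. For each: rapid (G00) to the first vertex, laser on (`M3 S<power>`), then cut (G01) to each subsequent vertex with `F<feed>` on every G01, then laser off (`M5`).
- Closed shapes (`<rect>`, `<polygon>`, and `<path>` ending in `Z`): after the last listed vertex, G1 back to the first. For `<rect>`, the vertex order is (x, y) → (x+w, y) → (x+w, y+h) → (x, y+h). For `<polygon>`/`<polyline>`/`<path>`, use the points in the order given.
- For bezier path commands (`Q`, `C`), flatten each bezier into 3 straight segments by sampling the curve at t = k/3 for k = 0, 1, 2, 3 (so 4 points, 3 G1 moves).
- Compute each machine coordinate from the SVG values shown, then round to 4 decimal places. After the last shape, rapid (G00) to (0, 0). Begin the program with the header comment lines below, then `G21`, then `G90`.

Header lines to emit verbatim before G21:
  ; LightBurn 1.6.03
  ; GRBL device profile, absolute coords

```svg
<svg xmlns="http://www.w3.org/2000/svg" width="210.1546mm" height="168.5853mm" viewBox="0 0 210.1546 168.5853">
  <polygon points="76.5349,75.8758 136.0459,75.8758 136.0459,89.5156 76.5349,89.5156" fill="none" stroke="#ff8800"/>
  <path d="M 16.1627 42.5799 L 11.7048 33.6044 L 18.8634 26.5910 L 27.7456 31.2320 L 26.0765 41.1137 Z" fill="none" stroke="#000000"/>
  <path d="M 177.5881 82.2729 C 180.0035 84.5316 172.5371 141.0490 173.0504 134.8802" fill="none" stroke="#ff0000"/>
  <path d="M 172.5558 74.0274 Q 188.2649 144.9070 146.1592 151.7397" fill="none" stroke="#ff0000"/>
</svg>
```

; LightBurn 1.6.03
; GRBL device profile, absolute coords
G21
G90
G00 X76.5349 Y92.7095
M3 S896
G01 X136.0459 Y92.7095 F956
G01 X136.0459 Y79.0697 F956
G01 X76.5349 Y79.0697 F956
G01 X76.5349 Y92.7095 F956
M5
G00 X16.1627 Y126.0054
M3 S497
G01 X11.7048 Y134.9809 F2485
G01 X18.8634 Y141.9943 F2485
G01 X27.7456 Y137.3533 F2485
G01 X26.0765 Y127.4716 F2485
G01 X16.1627 Y126.0054 F2485
M5
G00 X177.5881 Y86.3124
M3 S280
G01 X177.3711 Y70.2988 F3275
G01 X174.5355 Y44.1004 F3275
G01 X173.0504 Y33.7051 F3275
M5
G00 X172.5558 Y94.5579
M3 S280
G01 X176.6047 Y54.4212 F3275
G01 X167.8058 Y28.5171 F3275
G01 X146.1592 Y16.8456 F3275
M5
G00 X0.0000 Y0.0000

1 u = 1 mm; y_m = 168.5853 − y.

[1] `<polygon>` rectangle, #ff8800→cut S896 F956: (76.5349,92.7095) → (136.0459,92.7095) → (136.0459,79.0697) → (76.5349,79.0697) → (76.5349,92.7095) (closed)

[2] `<path>` regular polygon, #000000→score S497 F2485: (16.1627,126.0054) → (11.7048,134.9809) → (18.8634,141.9943) → (27.7456,137.3533) → (26.0765,127.4716) → (16.1627,126.0054) (closed)

[3] `<path>` cubic bezier, #ff0000→engrave S280 F3275: (177.5881,86.3124) → (177.3711,70.2988) → (174.5355,44.1004) → (173.0504,33.7051)

[4] `<path>` quadratic bezier, #ff0000→engrave S280 F3275: (172.5558,94.5579) → (176.6047,54.4212) → (167.8058,28.5171) → (146.1592,16.8456)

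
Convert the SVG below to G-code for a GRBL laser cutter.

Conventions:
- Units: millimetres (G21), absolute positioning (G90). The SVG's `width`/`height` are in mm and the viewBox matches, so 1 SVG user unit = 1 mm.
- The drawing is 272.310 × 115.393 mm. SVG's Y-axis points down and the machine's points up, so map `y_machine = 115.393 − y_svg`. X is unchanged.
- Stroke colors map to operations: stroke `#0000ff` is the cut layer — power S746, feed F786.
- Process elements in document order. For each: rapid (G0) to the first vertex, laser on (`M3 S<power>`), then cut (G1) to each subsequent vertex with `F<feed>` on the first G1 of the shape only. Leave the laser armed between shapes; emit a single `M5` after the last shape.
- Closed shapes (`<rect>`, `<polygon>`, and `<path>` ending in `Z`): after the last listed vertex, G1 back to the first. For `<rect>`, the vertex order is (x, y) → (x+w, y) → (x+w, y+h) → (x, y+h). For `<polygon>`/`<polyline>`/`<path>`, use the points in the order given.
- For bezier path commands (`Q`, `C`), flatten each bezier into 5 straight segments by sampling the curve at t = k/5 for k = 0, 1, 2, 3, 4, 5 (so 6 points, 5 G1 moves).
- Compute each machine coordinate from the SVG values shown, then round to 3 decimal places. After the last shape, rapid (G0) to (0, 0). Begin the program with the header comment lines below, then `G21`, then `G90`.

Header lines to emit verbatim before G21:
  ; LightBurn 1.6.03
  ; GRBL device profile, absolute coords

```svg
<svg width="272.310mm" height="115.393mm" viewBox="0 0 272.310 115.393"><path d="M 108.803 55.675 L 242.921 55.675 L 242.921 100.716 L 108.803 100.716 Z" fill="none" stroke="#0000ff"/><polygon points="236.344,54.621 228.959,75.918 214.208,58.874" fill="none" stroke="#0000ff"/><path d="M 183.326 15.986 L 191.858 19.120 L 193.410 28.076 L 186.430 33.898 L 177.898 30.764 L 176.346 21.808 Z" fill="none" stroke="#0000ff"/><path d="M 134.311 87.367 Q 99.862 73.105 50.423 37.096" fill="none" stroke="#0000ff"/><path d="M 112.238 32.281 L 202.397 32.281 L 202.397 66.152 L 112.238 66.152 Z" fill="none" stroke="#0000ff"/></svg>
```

1 u = 1 mm; y_m = 115.393 − y.

[1] `<path>` rectangle, #0000ff→cut S746 F786: (108.803,59.718) → (242.921,59.718) → (242.921,14.677) → (108.803,14.677) → (108.803,59.718) (closed)

[2] `<polygon>` regular polygon, #0000ff→cut S746 F786: (236.344,60.772) → (228.959,39.475) → (214.208,56.519) → (236.344,60.772) (closed)

[3] `<path>` regular polygon, #0000ff→cut S746 F786: (183.326,99.407) → (191.858,96.273) → (193.410,87.317) → (186.430,81.495) → (177.898,84.629) → (176.346,93.585) → (183.326,99.407) (closed)

[4] `<path>` quadratic bezier, #0000ff→cut S746 F786: (134.311,28.026) → (119.932,34.601) → (104.353,42.915) → (87.576,52.969) → (69.599,64.763) → (50.423,78.297)

[5] `<path>` rectangle, #0000ff→cut S746 F786: (112.238,83.112) → (202.397,83.112) → (202.397,49.241) → (112.238,49.241) → (112.238,83.112) (closed)

; LightBurn 1.6.03
; GRBL device profile, absolute coords
G21
G90
G0 X108.803 Y59.718
M3 S746
G1 X242.921 Y59.718 F786
G1 X242.921 Y14.677
G1 X108.803 Y14.677
G1 X108.803 Y59.718
G0 X236.344 Y60.772
M3 S746
G1 X228.959 Y39.475 F786
G1 X214.208 Y56.519
G1 X236.344 Y60.772
G0 X183.326 Y99.407
M3 S746
G1 X191.858 Y96.273 F786
G1 X193.410 Y87.317
G1 X186.430 Y81.495
G1 X177.898 Y84.629
G1 X176.346 Y93.585
G1 X183.326 Y99.407
G0 X134.311 Y28.026
M3 S746
G1 X119.932 Y34.601 F786
G1 X104.353 Y42.915
G1 X87.576 Y52.969
G1 X69.599 Y64.763
G1 X50.423 Y78.297
G0 X112.238 Y83.112
M3 S746
G1 X202.397 Y83.112 F786
G1 X202.397 Y49.241
G1 X112.238 Y49.241
G1 X112.238 Y83.112
M5
G0 X0.000 Y0.000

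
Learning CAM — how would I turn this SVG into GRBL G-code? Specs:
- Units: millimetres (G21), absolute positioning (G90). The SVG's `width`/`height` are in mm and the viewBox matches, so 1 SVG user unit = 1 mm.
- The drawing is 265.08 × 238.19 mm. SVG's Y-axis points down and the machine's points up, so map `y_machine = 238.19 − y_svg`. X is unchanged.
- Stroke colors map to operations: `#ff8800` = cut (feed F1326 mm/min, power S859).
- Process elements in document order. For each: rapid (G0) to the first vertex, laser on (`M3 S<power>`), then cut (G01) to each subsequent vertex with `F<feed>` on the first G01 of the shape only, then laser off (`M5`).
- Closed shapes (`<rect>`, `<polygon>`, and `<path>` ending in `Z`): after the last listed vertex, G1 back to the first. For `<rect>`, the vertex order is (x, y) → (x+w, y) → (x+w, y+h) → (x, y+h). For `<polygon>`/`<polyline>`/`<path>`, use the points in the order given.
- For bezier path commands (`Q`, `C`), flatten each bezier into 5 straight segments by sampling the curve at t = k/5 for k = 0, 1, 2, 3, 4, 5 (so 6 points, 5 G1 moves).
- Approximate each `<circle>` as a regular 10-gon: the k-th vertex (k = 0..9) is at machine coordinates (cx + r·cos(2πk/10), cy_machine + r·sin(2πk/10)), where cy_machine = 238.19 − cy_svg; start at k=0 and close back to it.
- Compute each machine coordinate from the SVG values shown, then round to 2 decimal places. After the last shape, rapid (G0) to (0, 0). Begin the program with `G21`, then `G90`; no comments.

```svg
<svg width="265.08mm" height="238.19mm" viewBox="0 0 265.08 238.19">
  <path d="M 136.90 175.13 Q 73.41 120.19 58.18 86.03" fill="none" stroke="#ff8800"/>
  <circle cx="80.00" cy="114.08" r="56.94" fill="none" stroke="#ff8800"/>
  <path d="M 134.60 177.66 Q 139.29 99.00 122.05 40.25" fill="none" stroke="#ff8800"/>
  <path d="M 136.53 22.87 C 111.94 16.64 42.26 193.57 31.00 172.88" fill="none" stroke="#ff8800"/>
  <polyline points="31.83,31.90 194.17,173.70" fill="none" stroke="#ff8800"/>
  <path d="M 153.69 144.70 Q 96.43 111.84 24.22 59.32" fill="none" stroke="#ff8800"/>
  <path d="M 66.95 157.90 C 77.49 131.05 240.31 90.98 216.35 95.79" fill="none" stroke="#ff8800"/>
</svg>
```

1 u = 1 mm; y_m = 238.19 − y.

[1] `<path>` quadratic bezier, #ff8800→cut S859 F1326: (136.90,63.06) → (113.43,84.20) → (93.83,103.69) → (78.09,121.51) → (66.20,137.66) → (58.18,152.16)

[2] `<circle>` circle, #ff8800→cut S859 F1326: (136.94,124.11) → (126.07,157.58) → (97.60,178.26) → (62.40,178.26) → (33.93,157.58) → (23.06,124.11) → (33.93,90.64) → (62.40,69.96) → (97.60,69.96) → (126.07,90.64) → (136.94,124.11) (closed)

[3] `<path>` quadratic bezier, #ff8800→cut S859 F1326: (134.60,60.53) → (135.60,91.20) → (134.84,120.27) → (132.33,147.75) → (128.07,173.64) → (122.05,197.94)

[4] `<path>` cubic bezier, #ff8800→cut S859 F1326: (136.53,215.32) → (117.19,200.13) → (92.00,159.25) → (65.93,110.97) → (43.94,73.56) → (31.00,65.31)

[5] `<polyline>` line segment, #ff8800→cut S859 F1326: (31.83,206.29) → (194.17,64.49)

[6] `<path>` quadratic bezier, #ff8800→cut S859 F1326: (153.69,93.49) → (130.19,107.42) → (105.49,122.92) → (79.60,140.00) → (52.51,158.65) → (24.22,178.87)

[7] `<path>` cubic bezier, #ff8800→cut S859 F1326: (66.95,80.29) → (88.84,97.52) → (130.99,115.14) → (177.15,130.35) → (211.02,140.37) → (216.35,142.40)

G21
G90
G0 X136.90 Y63.06
M3 S859
G01 X113.43 Y84.20 F1326
G01 X93.83 Y103.69
G01 X78.09 Y121.51
G01 X66.20 Y137.66
G01 X58.18 Y152.16
M5
G0 X136.94 Y124.11
M3 S859
G01 X126.07 Y157.58 F1326
G01 X97.60 Y178.26
G01 X62.40 Y178.26
G01 X33.93 Y157.58
G01 X23.06 Y124.11
G01 X33.93 Y90.64
G01 X62.40 Y69.96
G01 X97.60 Y69.96
G01 X126.07 Y90.64
G01 X136.94 Y124.11
M5
G0 X134.60 Y60.53
M3 S859
G01 X135.60 Y91.20 F1326
G01 X134.84 Y120.27
G01 X132.33 Y147.75
G01 X128.07 Y173.64
G01 X122.05 Y197.94
M5
G0 X136.53 Y215.32
M3 S859
G01 X117.19 Y200.13 F1326
G01 X92.00 Y159.25
G01 X65.93 Y110.97
G01 X43.94 Y73.56
G01 X31.00 Y65.31
M5
G0 X31.83 Y206.29
M3 S859
G01 X194.17 Y64.49 F1326
M5
G0 X153.69 Y93.49
M3 S859
G01 X130.19 Y107.42 F1326
G01 X105.49 Y122.92
G01 X79.60 Y140.00
G01 X52.51 Y158.65
G01 X24.22 Y178.87
M5
G0 X66.95 Y80.29
M3 S859
G01 X88.84 Y97.52 F1326
G01 X130.99 Y115.14
G01 X177.15 Y130.35
G01 X211.02 Y140.37
G01 X216.35 Y142.40
M5
G0 X0.00 Y0.00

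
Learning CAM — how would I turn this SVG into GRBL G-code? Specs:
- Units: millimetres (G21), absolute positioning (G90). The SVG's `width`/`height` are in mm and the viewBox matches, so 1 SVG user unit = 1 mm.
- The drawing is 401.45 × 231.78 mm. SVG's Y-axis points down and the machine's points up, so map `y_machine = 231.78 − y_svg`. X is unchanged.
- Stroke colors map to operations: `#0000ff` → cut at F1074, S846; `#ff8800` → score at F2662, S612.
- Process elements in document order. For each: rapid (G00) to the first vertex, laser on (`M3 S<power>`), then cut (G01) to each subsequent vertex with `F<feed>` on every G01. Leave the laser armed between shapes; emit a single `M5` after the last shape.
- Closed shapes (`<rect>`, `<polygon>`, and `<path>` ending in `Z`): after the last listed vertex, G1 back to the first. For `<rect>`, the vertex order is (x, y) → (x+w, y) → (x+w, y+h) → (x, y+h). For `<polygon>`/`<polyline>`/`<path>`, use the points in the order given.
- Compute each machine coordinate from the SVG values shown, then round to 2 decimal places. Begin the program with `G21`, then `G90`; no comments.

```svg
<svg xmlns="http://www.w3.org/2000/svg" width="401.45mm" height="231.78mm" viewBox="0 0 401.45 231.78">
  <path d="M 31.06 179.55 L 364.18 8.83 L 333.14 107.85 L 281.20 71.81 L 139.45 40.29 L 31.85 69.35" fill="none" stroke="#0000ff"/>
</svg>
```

G21
G90
G00 X31.06 Y52.23
M3 S846
G01 X364.18 Y222.95 F1074
G01 X333.14 Y123.93 F1074
G01 X281.20 Y159.97 F1074
G01 X139.45 Y191.49 F1074
G01 X31.85 Y162.43 F1074
M5

1 u = 1 mm; y_m = 231.78 − y.

[1] `<path>` open polyline, #0000ff→cut S846 F1074: (31.06,52.23) → (364.18,222.95) → (333.14,123.93) → (281.20,159.97) → (139.45,191.49) → (31.85,162.43)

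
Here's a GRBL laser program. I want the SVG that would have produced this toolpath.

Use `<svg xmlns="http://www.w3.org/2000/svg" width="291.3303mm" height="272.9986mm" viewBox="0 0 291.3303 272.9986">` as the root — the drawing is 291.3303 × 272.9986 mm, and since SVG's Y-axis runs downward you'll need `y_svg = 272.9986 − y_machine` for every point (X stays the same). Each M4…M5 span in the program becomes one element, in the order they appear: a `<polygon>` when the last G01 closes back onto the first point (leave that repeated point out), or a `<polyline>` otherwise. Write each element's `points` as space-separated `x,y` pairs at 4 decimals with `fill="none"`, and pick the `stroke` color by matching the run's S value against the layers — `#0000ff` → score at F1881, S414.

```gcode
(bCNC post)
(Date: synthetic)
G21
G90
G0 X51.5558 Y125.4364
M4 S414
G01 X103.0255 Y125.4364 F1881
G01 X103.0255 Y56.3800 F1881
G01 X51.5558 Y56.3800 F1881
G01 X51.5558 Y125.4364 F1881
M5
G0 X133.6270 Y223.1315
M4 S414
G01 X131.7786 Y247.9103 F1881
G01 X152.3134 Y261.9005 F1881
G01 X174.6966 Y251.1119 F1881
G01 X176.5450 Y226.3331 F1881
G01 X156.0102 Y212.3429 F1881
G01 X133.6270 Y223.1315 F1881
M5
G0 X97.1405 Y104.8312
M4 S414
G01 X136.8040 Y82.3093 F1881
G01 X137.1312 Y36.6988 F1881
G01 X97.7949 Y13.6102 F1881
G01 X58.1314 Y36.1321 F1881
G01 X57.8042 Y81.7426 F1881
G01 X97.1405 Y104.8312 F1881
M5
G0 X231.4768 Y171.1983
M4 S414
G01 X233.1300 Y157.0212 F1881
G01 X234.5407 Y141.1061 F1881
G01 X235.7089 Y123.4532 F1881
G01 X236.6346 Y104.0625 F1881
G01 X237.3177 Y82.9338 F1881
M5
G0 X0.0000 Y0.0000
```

Each laser-on run becomes one SVG element. Flip Y back into SVG space with y_svg = 272.9986 − y_machine. Every run uses S414, so all elements get stroke `#0000ff` (score).

Run 1: The run returns to its start, so emit a `<polygon>` with points (Y-flipped): 51.5558,147.5622 103.0255,147.5622 103.0255,216.6186 51.5558,216.6186.

Run 2: The run returns to its start, so emit a `<polygon>` with points (Y-flipped): 133.6270,49.8671 131.7786,25.0883 152.3134,11.0981 174.6966,21.8867 176.5450,46.6655 156.0102,60.6557.

Run 3: The run returns to its start, so emit a `<polygon>` with points (Y-flipped): 97.1405,168.1674 136.8040,190.6893 137.1312,236.2998 97.7949,259.3884 58.1314,236.8665 57.8042,191.2560.

Run 4: The run is open, so emit a `<polyline>` with points (Y-flipped): 231.4768,101.8003 233.1300,115.9774 234.5407,131.8925 235.7089,149.5454 236.6346,168.9361 237.3177,190.0648.

<svg xmlns="http://www.w3.org/2000/svg" width="291.3303mm" height="272.9986mm" viewBox="0 0 291.3303 272.9986">
  <polygon points="51.5558,147.5622 103.0255,147.5622 103.0255,216.6186 51.5558,216.6186" fill="none" stroke="#0000ff"/>
  <polygon points="133.6270,49.8671 131.7786,25.0883 152.3134,11.0981 174.6966,21.8867 176.5450,46.6655 156.0102,60.6557" fill="none" stroke="#0000ff"/>
  <polygon points="97.1405,168.1674 136.8040,190.6893 137.1312,236.2998 97.7949,259.3884 58.1314,236.8665 57.8042,191.2560" fill="none" stroke="#0000ff"/>
  <polyline points="231.4768,101.8003 233.1300,115.9774 234.5407,131.8925 235.7089,149.5454 236.6346,168.9361 237.3177,190.0648" fill="none" stroke="#0000ff"/>
</svg>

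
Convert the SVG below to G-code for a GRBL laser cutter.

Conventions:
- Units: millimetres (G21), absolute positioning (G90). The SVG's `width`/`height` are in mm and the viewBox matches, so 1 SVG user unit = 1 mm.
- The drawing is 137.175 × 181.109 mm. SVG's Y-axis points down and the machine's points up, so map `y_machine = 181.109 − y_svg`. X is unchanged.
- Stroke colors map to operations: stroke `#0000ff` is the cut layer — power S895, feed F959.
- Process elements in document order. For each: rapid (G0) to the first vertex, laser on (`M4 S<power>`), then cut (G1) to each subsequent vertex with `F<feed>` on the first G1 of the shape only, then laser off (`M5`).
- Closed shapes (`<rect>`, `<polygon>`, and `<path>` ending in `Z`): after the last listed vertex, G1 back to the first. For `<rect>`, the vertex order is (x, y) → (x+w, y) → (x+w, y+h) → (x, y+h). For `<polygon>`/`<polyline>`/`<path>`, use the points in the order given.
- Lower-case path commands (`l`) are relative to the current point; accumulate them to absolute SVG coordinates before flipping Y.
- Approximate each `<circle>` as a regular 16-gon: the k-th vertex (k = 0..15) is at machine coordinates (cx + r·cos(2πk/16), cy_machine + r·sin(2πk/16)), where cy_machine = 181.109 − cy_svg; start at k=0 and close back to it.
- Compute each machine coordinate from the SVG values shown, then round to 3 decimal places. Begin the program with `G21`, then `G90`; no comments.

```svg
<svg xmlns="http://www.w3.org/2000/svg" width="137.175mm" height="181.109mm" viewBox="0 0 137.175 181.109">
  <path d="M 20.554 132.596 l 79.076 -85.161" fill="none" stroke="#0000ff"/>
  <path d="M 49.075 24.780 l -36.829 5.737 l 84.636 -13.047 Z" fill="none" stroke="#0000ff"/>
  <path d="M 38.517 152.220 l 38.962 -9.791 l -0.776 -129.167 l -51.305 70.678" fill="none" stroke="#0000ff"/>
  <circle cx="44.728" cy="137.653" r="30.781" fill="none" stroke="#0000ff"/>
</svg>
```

G21
G90
G0 X20.554 Y48.513
M4 S895
G1 X99.630 Y133.674 F959
M5
G0 X49.075 Y156.329
M4 S895
G1 X12.246 Y150.592 F959
G1 X96.882 Y163.639
G1 X49.075 Y156.329
M5
G0 X38.517 Y28.889
M4 S895
G1 X77.479 Y38.680 F959
G1 X76.703 Y167.847
G1 X25.398 Y97.169
M5
G0 X75.509 Y43.456
M4 S895
G1 X73.166 Y55.235 F959
G1 X66.493 Y65.221
G1 X56.507 Y71.894
G1 X44.728 Y74.237
G1 X32.949 Y71.894
G1 X22.963 Y65.221
G1 X16.290 Y55.235
G1 X13.947 Y43.456
G1 X16.290 Y31.677
G1 X22.963 Y21.691
G1 X32.949 Y15.018
G1 X44.728 Y12.675
G1 X56.507 Y15.018
G1 X66.493 Y21.691
G1 X73.166 Y31.677
G1 X75.509 Y43.456
M5

1 u = 1 mm; y_m = 181.109 − y.

[1] `<path>` line segment, #0000ff→cut S895 F959: (20.554,48.513) → (99.630,133.674)

[2] `<path>` closed polygon, #0000ff→cut S895 F959: (49.075,156.329) → (12.246,150.592) → (96.882,163.639) → (49.075,156.329) (closed)

[3] `<path>` open polyline, #0000ff→cut S895 F959: (38.517,28.889) → (77.479,38.680) → (76.703,167.847) → (25.398,97.169)

[4] `<circle>` circle, #0000ff→cut S895 F959: (75.509,43.456) → (73.166,55.235) → (66.493,65.221) → (56.507,71.894) → (44.728,74.237) → (32.949,71.894) → (22.963,65.221) → (16.290,55.235) → (13.947,43.456) → (16.290,31.677) → (22.963,21.691) → (32.949,15.018) → (44.728,12.675) → (56.507,15.018) → (66.493,21.691) → (73.166,31.677) → (75.509,43.456) (closed)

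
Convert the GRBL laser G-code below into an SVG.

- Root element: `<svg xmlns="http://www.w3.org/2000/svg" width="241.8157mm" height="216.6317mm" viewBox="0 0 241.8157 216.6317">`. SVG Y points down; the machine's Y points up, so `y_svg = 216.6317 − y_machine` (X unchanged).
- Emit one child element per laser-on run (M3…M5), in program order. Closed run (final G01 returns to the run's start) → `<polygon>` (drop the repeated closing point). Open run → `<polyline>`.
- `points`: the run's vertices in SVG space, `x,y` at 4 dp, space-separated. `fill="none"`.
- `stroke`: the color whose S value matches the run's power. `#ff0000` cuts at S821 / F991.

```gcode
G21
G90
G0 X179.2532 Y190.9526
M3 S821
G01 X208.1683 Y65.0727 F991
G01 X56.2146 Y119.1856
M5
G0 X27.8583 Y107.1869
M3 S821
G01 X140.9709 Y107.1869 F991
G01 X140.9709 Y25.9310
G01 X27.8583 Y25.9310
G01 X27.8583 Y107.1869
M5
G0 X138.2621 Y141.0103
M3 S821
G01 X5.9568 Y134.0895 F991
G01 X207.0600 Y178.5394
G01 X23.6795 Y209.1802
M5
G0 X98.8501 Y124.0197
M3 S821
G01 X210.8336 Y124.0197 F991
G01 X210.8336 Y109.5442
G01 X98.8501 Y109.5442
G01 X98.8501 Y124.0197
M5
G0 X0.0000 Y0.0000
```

y_svg = 216.6317 − y_m. Every run uses S821, so all elements get stroke `#ff0000` (cut).

[1] open run; points: 179.2532,25.6791 208.1683,151.5590 56.2146,97.4461

[2] closed run; points: 27.8583,109.4448 140.9709,109.4448 140.9709,190.7007 27.8583,190.7007

[3] open run; points: 138.2621,75.6214 5.9568,82.5422 207.0600,38.0923 23.6795,7.4515

[4] closed run; points: 98.8501,92.6120 210.8336,92.6120 210.8336,107.0875 98.8501,107.0875

<svg xmlns="http://www.w3.org/2000/svg" width="241.8157mm" height="216.6317mm" viewBox="0 0 241.8157 216.6317">
  <polyline points="179.2532,25.6791 208.1683,151.5590 56.2146,97.4461" fill="none" stroke="#ff0000"/>
  <polygon points="27.8583,109.4448 140.9709,109.4448 140.9709,190.7007 27.8583,190.7007" fill="none" stroke="#ff0000"/>
  <polyline points="138.2621,75.6214 5.9568,82.5422 207.0600,38.0923 23.6795,7.4515" fill="none" stroke="#ff0000"/>
  <polygon points="98.8501,92.6120 210.8336,92.6120 210.8336,107.0875 98.8501,107.0875" fill="none" stroke="#ff0000"/>
</svg>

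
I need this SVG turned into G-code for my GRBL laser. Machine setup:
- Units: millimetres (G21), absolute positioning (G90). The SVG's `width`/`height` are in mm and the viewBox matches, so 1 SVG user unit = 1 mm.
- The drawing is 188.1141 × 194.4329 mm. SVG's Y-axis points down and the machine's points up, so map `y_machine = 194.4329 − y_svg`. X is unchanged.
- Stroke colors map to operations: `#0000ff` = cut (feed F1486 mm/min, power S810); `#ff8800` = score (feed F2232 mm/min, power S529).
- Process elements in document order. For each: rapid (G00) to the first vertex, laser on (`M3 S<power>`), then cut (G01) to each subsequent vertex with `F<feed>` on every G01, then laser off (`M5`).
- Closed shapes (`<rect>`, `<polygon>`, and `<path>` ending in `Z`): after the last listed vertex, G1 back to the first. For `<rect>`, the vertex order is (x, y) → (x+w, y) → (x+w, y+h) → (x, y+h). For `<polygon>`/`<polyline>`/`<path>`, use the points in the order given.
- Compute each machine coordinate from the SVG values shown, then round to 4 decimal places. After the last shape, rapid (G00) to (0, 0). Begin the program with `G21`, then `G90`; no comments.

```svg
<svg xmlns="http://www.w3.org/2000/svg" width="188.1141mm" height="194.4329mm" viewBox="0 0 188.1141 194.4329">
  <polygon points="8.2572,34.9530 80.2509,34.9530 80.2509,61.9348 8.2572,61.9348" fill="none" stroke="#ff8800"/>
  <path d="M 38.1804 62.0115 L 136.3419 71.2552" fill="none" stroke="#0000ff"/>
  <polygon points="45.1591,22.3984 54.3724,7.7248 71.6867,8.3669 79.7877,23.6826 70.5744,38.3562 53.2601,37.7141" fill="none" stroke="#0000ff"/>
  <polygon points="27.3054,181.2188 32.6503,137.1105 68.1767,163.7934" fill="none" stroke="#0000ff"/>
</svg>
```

viewBox `0 0 188.1141 194.4329` with mm width/height → 1 unit = 1 mm. Flip: y_m = 194.4329 − y_svg.

**Shape 1** — `<polygon>` rectangle, stroke `#ff8800` → score (S529, F2232). Machine vertices: (8.2572,159.4799) → (80.2509,159.4799) → (80.2509,132.4981) → (8.2572,132.4981) → (8.2572,159.4799). Closed: final G1 returns to the first vertex.

**Shape 2** — `<path>` line segment, stroke `#0000ff` → cut (S810, F1486). Machine vertices: (38.1804,132.4214) → (136.3419,123.1777). Open path.

**Shape 3** — `<polygon>` regular polygon, stroke `#0000ff` → cut (S810, F1486). Machine vertices: (45.1591,172.0345) → (54.3724,186.7081) → (71.6867,186.0660) → (79.7877,170.7503) → (70.5744,156.0767) → (53.2601,156.7188) → (45.1591,172.0345). Closed: final G1 returns to the first vertex.

**Shape 4** — `<polygon>` regular polygon, stroke `#0000ff` → cut (S810, F1486). Machine vertices: (27.3054,13.2141) → (32.6503,57.3224) → (68.1767,30.6395) → (27.3054,13.2141). Closed: final G1 returns to the first vertex.

G21
G90
G00 X8.2572 Y159.4799
M3 S529
G01 X80.2509 Y159.4799 F2232
G01 X80.2509 Y132.4981 F2232
G01 X8.2572 Y132.4981 F2232
G01 X8.2572 Y159.4799 F2232
M5
G00 X38.1804 Y132.4214
M3 S810
G01 X136.3419 Y123.1777 F1486
M5
G00 X45.1591 Y172.0345
M3 S810
G01 X54.3724 Y186.7081 F1486
G01 X71.6867 Y186.0660 F1486
G01 X79.7877 Y170.7503 F1486
G01 X70.5744 Y156.0767 F1486
G01 X53.2601 Y156.7188 F1486
G01 X45.1591 Y172.0345 F1486
M5
G00 X27.3054 Y13.2141
M3 S810
G01 X32.6503 Y57.3224 F1486
G01 X68.1767 Y30.6395 F1486
G01 X27.3054 Y13.2141 F1486
M5
G00 X0.0000 Y0.0000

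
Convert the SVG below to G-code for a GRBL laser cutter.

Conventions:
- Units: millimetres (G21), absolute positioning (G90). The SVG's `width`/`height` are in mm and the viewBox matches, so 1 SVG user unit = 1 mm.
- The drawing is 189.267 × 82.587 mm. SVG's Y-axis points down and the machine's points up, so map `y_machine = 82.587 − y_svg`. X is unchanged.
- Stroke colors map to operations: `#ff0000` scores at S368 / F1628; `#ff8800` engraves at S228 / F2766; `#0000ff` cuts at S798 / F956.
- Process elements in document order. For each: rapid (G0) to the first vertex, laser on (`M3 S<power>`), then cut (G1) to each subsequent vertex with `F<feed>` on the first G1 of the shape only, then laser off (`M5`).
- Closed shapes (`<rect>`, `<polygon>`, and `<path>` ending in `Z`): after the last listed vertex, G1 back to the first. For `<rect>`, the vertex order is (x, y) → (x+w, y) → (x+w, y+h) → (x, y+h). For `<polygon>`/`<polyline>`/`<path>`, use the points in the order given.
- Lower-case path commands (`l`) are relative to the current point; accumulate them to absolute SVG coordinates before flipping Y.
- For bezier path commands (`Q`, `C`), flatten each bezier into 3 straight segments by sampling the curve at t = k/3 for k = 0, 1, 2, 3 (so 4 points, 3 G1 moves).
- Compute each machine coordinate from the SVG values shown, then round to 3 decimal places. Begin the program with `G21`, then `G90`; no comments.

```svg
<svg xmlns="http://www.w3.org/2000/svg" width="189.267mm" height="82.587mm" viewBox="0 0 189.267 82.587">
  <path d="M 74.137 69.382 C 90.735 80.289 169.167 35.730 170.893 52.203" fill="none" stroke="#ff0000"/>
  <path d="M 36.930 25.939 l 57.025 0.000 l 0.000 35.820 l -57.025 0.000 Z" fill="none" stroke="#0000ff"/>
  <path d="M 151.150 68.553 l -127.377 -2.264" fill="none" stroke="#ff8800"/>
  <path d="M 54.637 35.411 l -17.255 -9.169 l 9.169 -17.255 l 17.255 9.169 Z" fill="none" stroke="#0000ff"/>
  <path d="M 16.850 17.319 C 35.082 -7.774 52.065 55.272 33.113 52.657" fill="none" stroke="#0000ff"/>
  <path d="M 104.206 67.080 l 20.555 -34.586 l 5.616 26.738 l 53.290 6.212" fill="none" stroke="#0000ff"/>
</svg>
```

G21
G90
G0 X74.137 Y13.205
M3 S368
G1 X106.215 Y16.472 F1628
G1 X148.729 Y30.828
G1 X170.893 Y30.384
M5
G0 X36.930 Y56.648
M3 S798
G1 X93.955 Y56.648 F956
G1 X93.955 Y20.828
G1 X36.930 Y20.828
G1 X36.930 Y56.648
M5
G0 X151.150 Y14.034
M3 S228
G1 X23.773 Y16.298 F2766
M5
G0 X54.637 Y47.176
M3 S798
G1 X37.382 Y56.345 F956
G1 X46.551 Y73.600
G1 X63.806 Y64.431
G1 X54.637 Y47.176
M5
G0 X16.850 Y65.268
M3 S798
G1 X33.381 Y66.678 F956
G1 X41.371 Y43.506
G1 X33.113 Y29.930
M5
G0 X104.206 Y15.507
M3 S798
G1 X124.761 Y50.093 F956
G1 X130.377 Y23.355
G1 X183.667 Y17.143
M5

viewBox `0 0 189.267 82.587` with mm width/height → 1 unit = 1 mm. Flip: y_m = 82.587 − y_svg.

**Shape 1** — `<path>` cubic bezier, stroke `#ff0000` → score (S368, F1628). Control points (SVG): P0=(74.137,69.382), P1=(90.735,80.289), P2=(169.167,35.730), P3=(170.893,52.203); sampled at t=k/3. Machine vertices: (74.137,13.205) → (106.215,16.472) → (148.729,30.828) → (170.893,30.384). Open path.

**Shape 2** — `<path>` rectangle, stroke `#0000ff` → cut (S798, F956). Machine vertices: (36.930,56.648) → (93.955,56.648) → (93.955,20.828) → (36.930,20.828) → (36.930,56.648). Closed: final G1 returns to the first vertex.

**Shape 3** — `<path>` line segment, stroke `#ff8800` → engrave (S228, F2766). Machine vertices: (151.150,14.034) → (23.773,16.298). Open path.

**Shape 4** — `<path>` regular polygon, stroke `#0000ff` → cut (S798, F956). Machine vertices: (54.637,47.176) → (37.382,56.345) → (46.551,73.600) → (63.806,64.431) → (54.637,47.176). Closed: final G1 returns to the first vertex.

**Shape 5** — `<path>` cubic bezier, stroke `#0000ff` → cut (S798, F956). Control points (SVG): P0=(16.850,17.319), P1=(35.082,-7.774), P2=(52.065,55.272), P3=(33.113,52.657); sampled at t=k/3. Machine vertices: (16.850,65.268) → (33.381,66.678) → (41.371,43.506) → (33.113,29.930). Open path.

**Shape 6** — `<path>` open polyline, stroke `#0000ff` → cut (S798, F956). Machine vertices: (104.206,15.507) → (124.761,50.093) → (130.377,23.355) → (183.667,17.143). Open path.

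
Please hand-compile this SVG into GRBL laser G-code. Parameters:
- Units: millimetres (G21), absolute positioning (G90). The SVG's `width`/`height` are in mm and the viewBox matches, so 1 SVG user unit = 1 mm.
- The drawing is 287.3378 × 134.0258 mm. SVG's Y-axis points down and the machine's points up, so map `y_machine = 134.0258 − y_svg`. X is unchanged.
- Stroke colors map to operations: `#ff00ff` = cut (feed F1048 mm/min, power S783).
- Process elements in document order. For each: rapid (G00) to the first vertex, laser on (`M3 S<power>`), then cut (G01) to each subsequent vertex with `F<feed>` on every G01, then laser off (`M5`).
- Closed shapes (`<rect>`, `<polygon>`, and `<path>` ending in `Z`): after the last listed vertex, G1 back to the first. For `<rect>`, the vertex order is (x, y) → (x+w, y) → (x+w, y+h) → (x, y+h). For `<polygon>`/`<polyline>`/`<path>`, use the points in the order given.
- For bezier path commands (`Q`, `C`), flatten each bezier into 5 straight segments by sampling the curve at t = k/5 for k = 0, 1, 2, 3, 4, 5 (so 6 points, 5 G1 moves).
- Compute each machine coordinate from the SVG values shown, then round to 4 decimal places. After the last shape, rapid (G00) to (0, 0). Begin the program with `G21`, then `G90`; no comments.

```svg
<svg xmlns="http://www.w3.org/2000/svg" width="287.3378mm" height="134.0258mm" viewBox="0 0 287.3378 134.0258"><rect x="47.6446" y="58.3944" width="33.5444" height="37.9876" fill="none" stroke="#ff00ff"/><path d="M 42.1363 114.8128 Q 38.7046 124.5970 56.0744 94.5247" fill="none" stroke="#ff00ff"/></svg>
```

viewBox `0 0 287.3378 134.0258` with mm width/height → 1 unit = 1 mm. Flip: y_m = 134.0258 − y_svg.

**Shape 1** — `<rect>` rectangle, stroke `#ff00ff` → cut (S783, F1048). Machine vertices: (47.6446,75.6314) → (81.1890,75.6314) → (81.1890,37.6438) → (47.6446,37.6438) → (47.6446,75.6314). Closed: final G1 returns to the first vertex.

**Shape 2** — `<path>` quadratic bezier, stroke `#ff00ff` → cut (S783, F1048). Control points (SVG): P0=(42.1363,114.8128), P1=(38.7046,124.5970), P2=(56.0744,94.5247); sampled at t=k/5. Machine vertices: (42.1363,19.2130) → (41.5957,16.8936) → (42.7192,17.7627) → (45.5068,21.8203) → (49.9585,29.0664) → (56.0744,39.5011). Open path.

G21
G90
G00 X47.6446 Y75.6314
M3 S783
G01 X81.1890 Y75.6314 F1048
G01 X81.1890 Y37.6438 F1048
G01 X47.6446 Y37.6438 F1048
G01 X47.6446 Y75.6314 F1048
M5
G00 X42.1363 Y19.2130
M3 S783
G01 X41.5957 Y16.8936 F1048
G01 X42.7192 Y17.7627 F1048
G01 X45.5068 Y21.8203 F1048
G01 X49.9585 Y29.0664 F1048
G01 X56.0744 Y39.5011 F1048
M5
G00 X0.0000 Y0.0000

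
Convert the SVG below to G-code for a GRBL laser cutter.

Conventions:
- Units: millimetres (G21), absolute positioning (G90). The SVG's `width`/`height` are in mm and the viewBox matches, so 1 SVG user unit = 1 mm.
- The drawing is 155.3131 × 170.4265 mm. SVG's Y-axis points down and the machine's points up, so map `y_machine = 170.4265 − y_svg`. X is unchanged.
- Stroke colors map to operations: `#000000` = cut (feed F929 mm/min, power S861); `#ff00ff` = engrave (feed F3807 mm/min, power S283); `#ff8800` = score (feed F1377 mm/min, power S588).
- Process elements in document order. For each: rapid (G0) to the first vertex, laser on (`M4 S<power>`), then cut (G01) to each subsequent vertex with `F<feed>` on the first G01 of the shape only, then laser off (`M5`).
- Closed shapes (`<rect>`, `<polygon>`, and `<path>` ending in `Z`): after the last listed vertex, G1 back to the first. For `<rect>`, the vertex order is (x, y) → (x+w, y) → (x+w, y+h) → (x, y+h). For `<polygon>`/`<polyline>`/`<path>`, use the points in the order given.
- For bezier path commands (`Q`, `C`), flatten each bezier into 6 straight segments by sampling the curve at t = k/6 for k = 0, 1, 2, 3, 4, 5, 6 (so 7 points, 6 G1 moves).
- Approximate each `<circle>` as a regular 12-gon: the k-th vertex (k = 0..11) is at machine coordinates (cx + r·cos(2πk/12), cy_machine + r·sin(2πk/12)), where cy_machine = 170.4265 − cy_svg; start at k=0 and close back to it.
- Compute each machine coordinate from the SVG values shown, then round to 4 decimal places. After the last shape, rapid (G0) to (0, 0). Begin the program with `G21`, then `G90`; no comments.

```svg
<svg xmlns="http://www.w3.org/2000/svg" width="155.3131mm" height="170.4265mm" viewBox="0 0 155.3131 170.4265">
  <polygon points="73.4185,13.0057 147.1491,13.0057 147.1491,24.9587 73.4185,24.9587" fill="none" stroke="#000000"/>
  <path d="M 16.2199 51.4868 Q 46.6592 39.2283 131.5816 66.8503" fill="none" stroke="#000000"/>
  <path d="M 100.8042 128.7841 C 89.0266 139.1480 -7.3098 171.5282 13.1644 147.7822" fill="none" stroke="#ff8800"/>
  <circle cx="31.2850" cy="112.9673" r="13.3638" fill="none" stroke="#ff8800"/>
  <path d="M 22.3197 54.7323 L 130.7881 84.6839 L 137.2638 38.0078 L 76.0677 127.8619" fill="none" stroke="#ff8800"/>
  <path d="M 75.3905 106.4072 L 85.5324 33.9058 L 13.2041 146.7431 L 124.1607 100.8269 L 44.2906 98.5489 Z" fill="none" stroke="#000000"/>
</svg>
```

Since the viewBox matches the mm dimensions, user units are millimetres directly. The only transform is the Y-flip y_m = 170.4265 − y_svg.

Shape 1 is a rectangle drawn with `<polygon>`. Its stroke #000000 means cut at S861, F929. After flipping Y the toolpath is (73.4185,157.4208) → (147.1491,157.4208) → (147.1491,145.4678) → (73.4185,145.4678) → (73.4185,157.4208), returning to the start.

Shape 2 is a quadratic bezier drawn with `<path>`. Its stroke #000000 means cut at S861, F929. After flipping Y the toolpath is (16.2199,118.9397) → (27.8798,121.9181) → (42.5664,122.6809) → (60.2800,121.2281) → (81.0203,117.5597) → (104.7876,111.6757) → (131.5816,103.5762).

Shape 3 is a cubic bezier drawn with `<path>`. Its stroke #ff8800 means score at S588, F1377. After flipping Y the toolpath is (100.8042,41.6424) → (88.8011,34.9875) → (68.2985,26.8339) → (44.8899,19.3521) → (24.1689,14.7129) → (11.7293,15.0867) → (13.1644,22.6443).

Shape 4 is a circle drawn with `<circle>`. Its stroke #ff8800 means score at S588, F1377. After flipping Y the toolpath is (44.6488,57.4592) → (42.8584,64.1411) → (37.9669,69.0326) → (31.2850,70.8230) → (24.6031,69.0326) → (19.7116,64.1411) → (17.9212,57.4592) → (19.7116,50.7773) → (24.6031,45.8858) → (31.2850,44.0954) → (37.9669,45.8858) → (42.8584,50.7773) → (44.6488,57.4592), returning to the start.

Shape 5 is a open polyline drawn with `<path>`. Its stroke #ff8800 means score at S588, F1377. After flipping Y the toolpath is (22.3197,115.6942) → (130.7881,85.7426) → (137.2638,132.4187) → (76.0677,42.5646).

Shape 6 is a closed polygon drawn with `<path>`. Its stroke #000000 means cut at S861, F929. After flipping Y the toolpath is (75.3905,64.0193) → (85.5324,136.5207) → (13.2041,23.6834) → (124.1607,69.5996) → (44.2906,71.8776) → (75.3905,64.0193), returning to the start.

G21
G90
G0 X73.4185 Y157.4208
M4 S861
G01 X147.1491 Y157.4208 F929
G01 X147.1491 Y145.4678
G01 X73.4185 Y145.4678
G01 X73.4185 Y157.4208
M5
G0 X16.2199 Y118.9397
M4 S861
G01 X27.8798 Y121.9181 F929
G01 X42.5664 Y122.6809
G01 X60.2800 Y121.2281
G01 X81.0203 Y117.5597
G01 X104.7876 Y111.6757
G01 X131.5816 Y103.5762
M5
G0 X100.8042 Y41.6424
M4 S588
G01 X88.8011 Y34.9875 F1377
G01 X68.2985 Y26.8339
G01 X44.8899 Y19.3521
G01 X24.1689 Y14.7129
G01 X11.7293 Y15.0867
G01 X13.1644 Y22.6443
M5
G0 X44.6488 Y57.4592
M4 S588
G01 X42.8584 Y64.1411 F1377
G01 X37.9669 Y69.0326
G01 X31.2850 Y70.8230
G01 X24.6031 Y69.0326
G01 X19.7116 Y64.1411
G01 X17.9212 Y57.4592
G01 X19.7116 Y50.7773
G01 X24.6031 Y45.8858
G01 X31.2850 Y44.0954
G01 X37.9669 Y45.8858
G01 X42.8584 Y50.7773
G01 X44.6488 Y57.4592
M5
G0 X22.3197 Y115.6942
M4 S588
G01 X130.7881 Y85.7426 F1377
G01 X137.2638 Y132.4187
G01 X76.0677 Y42.5646
M5
G0 X75.3905 Y64.0193
M4 S861
G01 X85.5324 Y136.5207 F929
G01 X13.2041 Y23.6834
G01 X124.1607 Y69.5996
G01 X44.2906 Y71.8776
G01 X75.3905 Y64.0193
M5
G0 X0.0000 Y0.0000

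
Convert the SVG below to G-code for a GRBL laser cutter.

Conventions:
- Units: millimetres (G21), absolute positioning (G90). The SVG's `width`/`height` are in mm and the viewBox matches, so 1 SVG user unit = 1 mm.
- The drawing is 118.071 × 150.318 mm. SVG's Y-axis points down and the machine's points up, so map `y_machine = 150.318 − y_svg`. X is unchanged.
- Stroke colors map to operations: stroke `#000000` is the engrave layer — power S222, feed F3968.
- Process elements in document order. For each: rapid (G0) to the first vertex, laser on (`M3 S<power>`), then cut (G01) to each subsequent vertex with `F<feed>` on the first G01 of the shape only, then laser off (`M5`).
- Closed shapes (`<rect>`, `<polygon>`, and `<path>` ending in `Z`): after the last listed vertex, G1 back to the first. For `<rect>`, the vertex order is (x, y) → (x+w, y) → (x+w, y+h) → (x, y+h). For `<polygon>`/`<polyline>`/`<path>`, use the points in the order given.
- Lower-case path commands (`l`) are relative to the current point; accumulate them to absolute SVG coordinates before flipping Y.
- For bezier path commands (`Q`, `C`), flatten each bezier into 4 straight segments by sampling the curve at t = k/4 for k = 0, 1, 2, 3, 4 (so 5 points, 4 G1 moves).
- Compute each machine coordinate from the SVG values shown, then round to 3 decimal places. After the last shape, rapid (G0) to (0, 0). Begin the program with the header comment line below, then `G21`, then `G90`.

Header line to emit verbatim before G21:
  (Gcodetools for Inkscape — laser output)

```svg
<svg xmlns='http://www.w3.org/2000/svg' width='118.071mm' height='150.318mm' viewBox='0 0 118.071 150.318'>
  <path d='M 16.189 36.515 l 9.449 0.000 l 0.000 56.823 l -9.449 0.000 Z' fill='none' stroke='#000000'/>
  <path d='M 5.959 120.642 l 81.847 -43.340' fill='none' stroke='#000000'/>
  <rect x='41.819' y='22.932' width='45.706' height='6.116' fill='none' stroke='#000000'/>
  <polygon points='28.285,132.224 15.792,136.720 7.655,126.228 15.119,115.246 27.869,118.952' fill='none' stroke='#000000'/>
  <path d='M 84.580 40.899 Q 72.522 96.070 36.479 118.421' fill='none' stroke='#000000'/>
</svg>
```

(Gcodetools for Inkscape — laser output)
G21
G90
G0 X16.189 Y113.803
M3 S222
G01 X25.638 Y113.803 F3968
G01 X25.638 Y56.980
G01 X16.189 Y56.980
G01 X16.189 Y113.803
M5
G0 X5.959 Y29.676
M3 S222
G01 X87.806 Y73.016 F3968
M5
G0 X41.819 Y127.386
M3 S222
G01 X87.525 Y127.386 F3968
G01 X87.525 Y121.270
G01 X41.819 Y121.270
G01 X41.819 Y127.386
M5
G0 X28.285 Y18.094
M3 S222
G01 X15.792 Y13.598 F3968
G01 X7.655 Y24.090
G01 X15.119 Y35.072
G01 X27.869 Y31.366
G01 X28.285 Y18.094
M5
G0 X84.580 Y109.419
M3 S222
G01 X77.052 Y83.885 F3968
G01 X66.526 Y62.453
G01 X53.001 Y45.124
G01 X36.479 Y31.897
M5
G0 X0.000 Y0.000

1 u = 1 mm; y_m = 150.318 − y.

[1] `<path>` rectangle, #000000→engrave S222 F3968: (16.189,113.803) → (25.638,113.803) → (25.638,56.980) → (16.189,56.980) → (16.189,113.803) (closed)

[2] `<path>` line segment, #000000→engrave S222 F3968: (5.959,29.676) → (87.806,73.016)

[3] `<rect>` rectangle, #000000→engrave S222 F3968: (41.819,127.386) → (87.525,127.386) → (87.525,121.270) → (41.819,121.270) → (41.819,127.386) (closed)

[4] `<polygon>` regular polygon, #000000→engrave S222 F3968: (28.285,18.094) → (15.792,13.598) → (7.655,24.090) → (15.119,35.072) → (27.869,31.366) → (28.285,18.094) (closed)

[5] `<path>` quadratic bezier, #000000→engrave S222 F3968: (84.580,109.419) → (77.052,83.885) → (66.526,62.453) → (53.001,45.124) → (36.479,31.897)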